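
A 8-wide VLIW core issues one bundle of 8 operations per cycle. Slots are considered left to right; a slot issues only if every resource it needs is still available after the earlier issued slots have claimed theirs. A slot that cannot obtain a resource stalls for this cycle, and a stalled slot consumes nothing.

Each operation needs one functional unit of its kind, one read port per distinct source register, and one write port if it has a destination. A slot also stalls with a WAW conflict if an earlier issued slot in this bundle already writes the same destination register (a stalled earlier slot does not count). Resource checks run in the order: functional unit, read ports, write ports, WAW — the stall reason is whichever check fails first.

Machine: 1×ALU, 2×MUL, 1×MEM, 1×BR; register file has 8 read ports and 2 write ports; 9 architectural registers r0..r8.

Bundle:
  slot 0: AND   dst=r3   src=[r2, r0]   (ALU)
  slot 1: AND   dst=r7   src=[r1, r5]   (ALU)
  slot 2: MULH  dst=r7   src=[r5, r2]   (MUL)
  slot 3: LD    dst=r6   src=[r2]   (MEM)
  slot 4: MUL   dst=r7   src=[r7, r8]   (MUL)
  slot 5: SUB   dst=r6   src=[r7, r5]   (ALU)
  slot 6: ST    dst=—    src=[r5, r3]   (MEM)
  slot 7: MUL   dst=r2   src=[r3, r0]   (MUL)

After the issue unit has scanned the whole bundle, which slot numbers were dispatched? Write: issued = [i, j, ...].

(0) want 1×ALU +2rd +1wr — yes → AL0|MU2|ME1|BR1|rd6|wr1
(1) want 1×ALU +2rd +1wr — FU → AL0|MU2|ME1|BR1|rd6|wr1
(2) want 1×MUL +2rd +1wr — yes → AL0|MU1|ME1|BR1|rd4|wr0
(3) want 1×MEM +1rd +1wr — WR_PORT → AL0|MU1|ME1|BR1|rd4|wr0
(4) want 1×MUL +2rd +1wr — WR_PORT → AL0|MU1|ME1|BR1|rd4|wr0
(5) want 1×ALU +2rd +1wr — FU → AL0|MU1|ME1|BR1|rd4|wr0
(6) want 1×MEM +2rd +0wr — yes → AL0|MU1|ME0|BR1|rd2|wr0
(7) want 1×MUL +2rd +1wr — WR_PORT → AL0|MU1|ME0|BR1|rd2|wr0

issued = [0, 2, 6]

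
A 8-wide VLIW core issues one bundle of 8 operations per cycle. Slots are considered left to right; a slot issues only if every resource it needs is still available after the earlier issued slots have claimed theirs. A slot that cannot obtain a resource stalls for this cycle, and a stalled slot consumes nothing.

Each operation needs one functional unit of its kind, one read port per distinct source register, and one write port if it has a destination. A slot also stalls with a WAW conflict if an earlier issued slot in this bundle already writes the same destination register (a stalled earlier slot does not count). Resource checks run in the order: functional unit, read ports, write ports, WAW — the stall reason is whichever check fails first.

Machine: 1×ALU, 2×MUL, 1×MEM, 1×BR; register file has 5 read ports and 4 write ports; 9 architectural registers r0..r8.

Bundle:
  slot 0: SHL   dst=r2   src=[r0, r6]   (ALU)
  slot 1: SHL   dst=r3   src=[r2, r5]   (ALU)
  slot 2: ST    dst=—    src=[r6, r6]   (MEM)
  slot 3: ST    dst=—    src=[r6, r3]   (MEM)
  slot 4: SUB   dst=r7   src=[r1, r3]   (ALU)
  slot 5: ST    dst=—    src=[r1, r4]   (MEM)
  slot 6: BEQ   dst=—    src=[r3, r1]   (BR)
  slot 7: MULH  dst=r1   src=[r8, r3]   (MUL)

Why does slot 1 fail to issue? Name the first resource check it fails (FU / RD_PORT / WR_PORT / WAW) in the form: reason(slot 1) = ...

reason(slot 1) = FU

#0 ALU src=r0,r6 dispatched  <A:0 Mu:2 Ld:1 B:1 rd:3 wr:3>
#1 ALU src=r2,r5 held:FU  <A:0 Mu:2 Ld:1 B:1 rd:3 wr:3>
#2 MEM src=r6,r6 dispatched  <A:0 Mu:2 Ld:0 B:1 rd:2 wr:3>
#3 MEM src=r6,r3 held:FU  <A:0 Mu:2 Ld:0 B:1 rd:2 wr:3>
#4 ALU src=r1,r3 held:FU  <A:0 Mu:2 Ld:0 B:1 rd:2 wr:3>
#5 MEM src=r1,r4 held:FU  <A:0 Mu:2 Ld:0 B:1 rd:2 wr:3>
#6 BR src=r3,r1 dispatched  <A:0 Mu:2 Ld:0 B:0 rd:0 wr:3>
#7 MUL src=r8,r3 held:RD_PORT  <A:0 Mu:2 Ld:0 B:0 rd:0 wr:3>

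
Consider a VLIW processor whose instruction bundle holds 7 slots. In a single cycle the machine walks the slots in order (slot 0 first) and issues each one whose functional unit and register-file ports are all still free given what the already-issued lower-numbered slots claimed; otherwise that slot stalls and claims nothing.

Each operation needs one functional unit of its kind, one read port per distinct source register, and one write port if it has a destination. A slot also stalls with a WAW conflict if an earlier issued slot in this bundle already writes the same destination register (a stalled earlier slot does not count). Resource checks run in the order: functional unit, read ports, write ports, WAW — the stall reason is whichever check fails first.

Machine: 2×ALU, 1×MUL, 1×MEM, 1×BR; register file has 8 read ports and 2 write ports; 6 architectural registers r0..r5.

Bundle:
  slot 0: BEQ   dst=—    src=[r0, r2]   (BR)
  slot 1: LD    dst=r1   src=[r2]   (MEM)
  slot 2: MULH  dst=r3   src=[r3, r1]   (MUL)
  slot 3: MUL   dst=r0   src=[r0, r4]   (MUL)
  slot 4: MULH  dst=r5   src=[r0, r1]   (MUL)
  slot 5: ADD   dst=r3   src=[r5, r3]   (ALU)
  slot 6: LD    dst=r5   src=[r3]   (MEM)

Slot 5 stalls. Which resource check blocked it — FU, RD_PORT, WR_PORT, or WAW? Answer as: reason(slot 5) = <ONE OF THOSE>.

[0] BR needs rd=2 wr=0: ok; after: ALU=2 MUL=1 MEM=1 BR=0, R=6, W=2
[1] MEM needs rd=1 wr=1: ok; after: ALU=2 MUL=1 MEM=0 BR=0, R=5, W=1
[2] MUL needs rd=2 wr=1: ok; after: ALU=2 MUL=0 MEM=0 BR=0, R=3, W=0
[3] MUL needs rd=2 wr=1: FU; after: ALU=2 MUL=0 MEM=0 BR=0, R=3, W=0
[4] MUL needs rd=2 wr=1: FU; after: ALU=2 MUL=0 MEM=0 BR=0, R=3, W=0
[5] ALU needs rd=2 wr=1: WR_PORT; after: ALU=2 MUL=0 MEM=0 BR=0, R=3, W=0
[6] MEM needs rd=1 wr=1: FU; after: ALU=2 MUL=0 MEM=0 BR=0, R=3, W=0

reason(slot 5) = WR_PORT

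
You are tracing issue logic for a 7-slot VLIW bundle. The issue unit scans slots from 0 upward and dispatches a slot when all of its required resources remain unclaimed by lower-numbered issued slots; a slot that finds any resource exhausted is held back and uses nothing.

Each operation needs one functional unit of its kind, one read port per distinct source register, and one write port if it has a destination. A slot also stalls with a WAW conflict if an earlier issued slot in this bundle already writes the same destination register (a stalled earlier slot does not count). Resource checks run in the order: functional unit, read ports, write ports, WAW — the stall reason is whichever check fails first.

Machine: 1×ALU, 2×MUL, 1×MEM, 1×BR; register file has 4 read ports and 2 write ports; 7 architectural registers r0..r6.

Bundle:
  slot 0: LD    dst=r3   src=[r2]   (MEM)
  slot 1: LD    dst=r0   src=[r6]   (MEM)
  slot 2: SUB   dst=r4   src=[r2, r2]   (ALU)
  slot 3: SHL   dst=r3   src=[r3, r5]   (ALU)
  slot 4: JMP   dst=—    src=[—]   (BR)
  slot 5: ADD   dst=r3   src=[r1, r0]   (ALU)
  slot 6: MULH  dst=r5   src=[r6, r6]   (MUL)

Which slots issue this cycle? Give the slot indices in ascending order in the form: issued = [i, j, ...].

[0] MEM needs rd=1 wr=1: ok; after: ALU=1 MUL=2 MEM=0 BR=1, R=3, W=1
[1] MEM needs rd=1 wr=1: FU; after: ALU=1 MUL=2 MEM=0 BR=1, R=3, W=1
[2] ALU needs rd=1 wr=1: ok; after: ALU=0 MUL=2 MEM=0 BR=1, R=2, W=0
[3] ALU needs rd=2 wr=1: FU; after: ALU=0 MUL=2 MEM=0 BR=1, R=2, W=0
[4] BR needs rd=0 wr=0: ok; after: ALU=0 MUL=2 MEM=0 BR=0, R=2, W=0
[5] ALU needs rd=2 wr=1: FU; after: ALU=0 MUL=2 MEM=0 BR=0, R=2, W=0
[6] MUL needs rd=1 wr=1: WR_PORT; after: ALU=0 MUL=2 MEM=0 BR=0, R=2, W=0

issued = [0, 2, 4]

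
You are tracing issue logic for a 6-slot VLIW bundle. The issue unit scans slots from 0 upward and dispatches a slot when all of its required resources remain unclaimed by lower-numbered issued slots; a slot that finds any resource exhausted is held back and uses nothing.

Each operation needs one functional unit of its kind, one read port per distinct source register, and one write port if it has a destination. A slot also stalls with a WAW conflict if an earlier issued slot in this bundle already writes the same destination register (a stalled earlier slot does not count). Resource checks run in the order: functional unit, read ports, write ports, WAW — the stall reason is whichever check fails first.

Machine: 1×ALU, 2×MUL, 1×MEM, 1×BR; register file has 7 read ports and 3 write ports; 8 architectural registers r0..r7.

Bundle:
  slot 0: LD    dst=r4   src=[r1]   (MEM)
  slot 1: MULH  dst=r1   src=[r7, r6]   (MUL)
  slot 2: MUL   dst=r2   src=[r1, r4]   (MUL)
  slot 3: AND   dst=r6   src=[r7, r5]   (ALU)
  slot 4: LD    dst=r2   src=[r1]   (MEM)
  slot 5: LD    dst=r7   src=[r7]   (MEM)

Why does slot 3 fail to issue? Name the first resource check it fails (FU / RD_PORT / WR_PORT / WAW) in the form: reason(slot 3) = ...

(0) want 1×MEM +1rd +1wr — yes → AL1|MU2|ME0|BR1|rd6|wr2
(1) want 1×MUL +2rd +1wr — yes → AL1|MU1|ME0|BR1|rd4|wr1
(2) want 1×MUL +2rd +1wr — yes → AL1|MU0|ME0|BR1|rd2|wr0
(3) want 1×ALU +2rd +1wr — WR_PORT → AL1|MU0|ME0|BR1|rd2|wr0
(4) want 1×MEM +1rd +1wr — FU → AL1|MU0|ME0|BR1|rd2|wr0
(5) want 1×MEM +1rd +1wr — FU → AL1|MU0|ME0|BR1|rd2|wr0

reason(slot 3) = WR_PORT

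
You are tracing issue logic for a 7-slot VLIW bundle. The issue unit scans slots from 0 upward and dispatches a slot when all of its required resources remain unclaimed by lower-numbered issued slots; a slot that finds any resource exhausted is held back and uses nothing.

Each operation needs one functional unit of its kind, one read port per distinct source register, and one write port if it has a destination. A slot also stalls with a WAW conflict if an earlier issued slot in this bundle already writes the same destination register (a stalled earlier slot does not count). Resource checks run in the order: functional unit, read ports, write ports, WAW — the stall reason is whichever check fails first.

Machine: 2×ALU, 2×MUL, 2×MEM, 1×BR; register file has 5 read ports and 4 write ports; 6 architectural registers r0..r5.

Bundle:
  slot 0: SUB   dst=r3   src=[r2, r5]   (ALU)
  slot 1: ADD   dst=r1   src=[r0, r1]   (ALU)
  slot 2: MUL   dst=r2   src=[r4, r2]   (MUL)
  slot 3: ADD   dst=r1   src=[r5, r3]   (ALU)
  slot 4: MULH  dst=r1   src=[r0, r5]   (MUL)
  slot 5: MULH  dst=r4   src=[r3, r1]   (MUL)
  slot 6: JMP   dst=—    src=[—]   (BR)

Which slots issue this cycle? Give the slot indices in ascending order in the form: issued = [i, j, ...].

slot 0 (ALU): ISSUE — free A1,Mu2,Ld2,B1 rp3 wp3
slot 1 (ALU): ISSUE — free A0,Mu2,Ld2,B1 rp1 wp2
slot 2 (MUL): stall RD_PORT — free A0,Mu2,Ld2,B1 rp1 wp2
slot 3 (ALU): stall FU — free A0,Mu2,Ld2,B1 rp1 wp2
slot 4 (MUL): stall RD_PORT — free A0,Mu2,Ld2,B1 rp1 wp2
slot 5 (MUL): stall RD_PORT — free A0,Mu2,Ld2,B1 rp1 wp2
slot 6 (BR): ISSUE — free A0,Mu2,Ld2,B0 rp1 wp2

issued = [0, 1, 6]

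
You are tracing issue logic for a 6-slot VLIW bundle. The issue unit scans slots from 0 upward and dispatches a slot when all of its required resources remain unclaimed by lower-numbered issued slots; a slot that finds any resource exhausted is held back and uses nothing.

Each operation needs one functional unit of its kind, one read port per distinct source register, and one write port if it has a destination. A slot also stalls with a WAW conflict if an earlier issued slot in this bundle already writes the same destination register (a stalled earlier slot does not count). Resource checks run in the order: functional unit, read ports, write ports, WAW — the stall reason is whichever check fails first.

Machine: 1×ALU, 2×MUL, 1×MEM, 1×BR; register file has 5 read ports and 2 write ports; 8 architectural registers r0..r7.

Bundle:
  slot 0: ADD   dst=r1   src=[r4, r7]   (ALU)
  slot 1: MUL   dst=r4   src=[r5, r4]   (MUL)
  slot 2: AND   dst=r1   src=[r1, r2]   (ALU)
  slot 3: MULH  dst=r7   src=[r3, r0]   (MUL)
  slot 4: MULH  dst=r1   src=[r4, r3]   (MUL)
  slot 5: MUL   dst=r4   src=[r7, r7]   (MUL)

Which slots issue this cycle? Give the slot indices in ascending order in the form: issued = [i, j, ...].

issued = [0, 1]

  0. ALU→r1 ⇒ go  {0A/2Mu/1Ld/1B | 3r 1w}
  1. MUL→r4 ⇒ go  {0A/1Mu/1Ld/1B | 1r 0w}
  2. ALU→r1 ⇒ no(FU)  {0A/1Mu/1Ld/1B | 1r 0w}
  3. MUL→r7 ⇒ no(RD_PORT)  {0A/1Mu/1Ld/1B | 1r 0w}
  4. MUL→r1 ⇒ no(RD_PORT)  {0A/1Mu/1Ld/1B | 1r 0w}
  5. MUL→r4 ⇒ no(WR_PORT)  {0A/1Mu/1Ld/1B | 1r 0w}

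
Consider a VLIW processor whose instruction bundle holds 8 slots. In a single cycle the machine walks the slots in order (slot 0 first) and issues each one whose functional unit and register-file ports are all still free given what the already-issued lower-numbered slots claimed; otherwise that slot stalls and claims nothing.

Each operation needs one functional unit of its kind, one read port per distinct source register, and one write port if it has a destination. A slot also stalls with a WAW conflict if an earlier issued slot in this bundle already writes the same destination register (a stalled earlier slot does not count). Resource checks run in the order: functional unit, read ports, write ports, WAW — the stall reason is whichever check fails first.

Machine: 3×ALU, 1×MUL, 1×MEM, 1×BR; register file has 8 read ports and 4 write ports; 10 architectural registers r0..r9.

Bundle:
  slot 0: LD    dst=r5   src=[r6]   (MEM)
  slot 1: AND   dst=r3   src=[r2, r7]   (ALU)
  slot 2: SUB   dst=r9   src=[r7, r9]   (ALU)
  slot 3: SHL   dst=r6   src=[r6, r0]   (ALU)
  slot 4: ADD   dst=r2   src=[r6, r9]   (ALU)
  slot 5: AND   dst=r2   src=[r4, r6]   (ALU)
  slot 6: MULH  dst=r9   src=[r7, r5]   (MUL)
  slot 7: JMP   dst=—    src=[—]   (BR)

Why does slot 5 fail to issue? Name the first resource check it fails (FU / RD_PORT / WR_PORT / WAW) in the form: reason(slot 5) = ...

reason(slot 5) = FU

(0) want 1×MEM +1rd +1wr — yes → AL3|MU1|ME0|BR1|rd7|wr3
(1) want 1×ALU +2rd +1wr — yes → AL2|MU1|ME0|BR1|rd5|wr2
(2) want 1×ALU +2rd +1wr — yes → AL1|MU1|ME0|BR1|rd3|wr1
(3) want 1×ALU +2rd +1wr — yes → AL0|MU1|ME0|BR1|rd1|wr0
(4) want 1×ALU +2rd +1wr — FU → AL0|MU1|ME0|BR1|rd1|wr0
(5) want 1×ALU +2rd +1wr — FU → AL0|MU1|ME0|BR1|rd1|wr0
(6) want 1×MUL +2rd +1wr — RD_PORT → AL0|MU1|ME0|BR1|rd1|wr0
(7) want 1×BR +0rd +0wr — yes → AL0|MU1|ME0|BR0|rd1|wr0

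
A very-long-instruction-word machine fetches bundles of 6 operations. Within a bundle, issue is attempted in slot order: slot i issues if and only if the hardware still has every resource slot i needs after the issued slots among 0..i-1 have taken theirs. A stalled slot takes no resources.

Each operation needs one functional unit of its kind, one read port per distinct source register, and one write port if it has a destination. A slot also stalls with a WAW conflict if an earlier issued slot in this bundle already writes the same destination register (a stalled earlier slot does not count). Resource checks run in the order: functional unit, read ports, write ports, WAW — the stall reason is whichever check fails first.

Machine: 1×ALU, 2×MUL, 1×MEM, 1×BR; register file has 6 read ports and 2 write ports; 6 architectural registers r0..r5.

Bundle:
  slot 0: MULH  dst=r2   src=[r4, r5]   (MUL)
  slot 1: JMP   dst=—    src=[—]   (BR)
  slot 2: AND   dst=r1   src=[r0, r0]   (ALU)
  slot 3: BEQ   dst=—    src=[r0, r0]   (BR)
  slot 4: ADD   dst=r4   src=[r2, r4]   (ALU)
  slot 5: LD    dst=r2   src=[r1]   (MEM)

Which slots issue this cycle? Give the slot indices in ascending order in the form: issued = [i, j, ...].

issued = [0, 1, 2]

slot 0 (MUL): ISSUE — free A1,Mu1,Ld1,B1 rp4 wp1
slot 1 (BR): ISSUE — free A1,Mu1,Ld1,B0 rp4 wp1
slot 2 (ALU): ISSUE — free A0,Mu1,Ld1,B0 rp3 wp0
slot 3 (BR): stall FU — free A0,Mu1,Ld1,B0 rp3 wp0
slot 4 (ALU): stall FU — free A0,Mu1,Ld1,B0 rp3 wp0
slot 5 (MEM): stall WR_PORT — free A0,Mu1,Ld1,B0 rp3 wp0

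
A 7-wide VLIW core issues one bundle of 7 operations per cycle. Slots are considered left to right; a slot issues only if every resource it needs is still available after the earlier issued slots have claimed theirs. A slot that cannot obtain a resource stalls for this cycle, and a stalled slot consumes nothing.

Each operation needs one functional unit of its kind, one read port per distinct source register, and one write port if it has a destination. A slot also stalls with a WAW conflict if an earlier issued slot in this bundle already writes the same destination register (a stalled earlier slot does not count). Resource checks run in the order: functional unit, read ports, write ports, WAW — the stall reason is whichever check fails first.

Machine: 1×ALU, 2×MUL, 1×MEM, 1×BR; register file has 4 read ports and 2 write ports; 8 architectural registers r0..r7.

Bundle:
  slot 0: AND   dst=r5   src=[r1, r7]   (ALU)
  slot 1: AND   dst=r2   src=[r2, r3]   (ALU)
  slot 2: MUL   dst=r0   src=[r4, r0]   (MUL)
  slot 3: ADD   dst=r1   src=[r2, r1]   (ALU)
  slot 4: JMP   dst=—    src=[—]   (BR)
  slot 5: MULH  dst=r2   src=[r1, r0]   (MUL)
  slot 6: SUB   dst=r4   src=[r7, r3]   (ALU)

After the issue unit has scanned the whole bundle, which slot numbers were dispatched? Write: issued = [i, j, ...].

[0] ALU needs rd=2 wr=1: ok; after: ALU=0 MUL=2 MEM=1 BR=1, R=2, W=1
[1] ALU needs rd=2 wr=1: FU; after: ALU=0 MUL=2 MEM=1 BR=1, R=2, W=1
[2] MUL needs rd=2 wr=1: ok; after: ALU=0 MUL=1 MEM=1 BR=1, R=0, W=0
[3] ALU needs rd=2 wr=1: FU; after: ALU=0 MUL=1 MEM=1 BR=1, R=0, W=0
[4] BR needs rd=0 wr=0: ok; after: ALU=0 MUL=1 MEM=1 BR=0, R=0, W=0
[5] MUL needs rd=2 wr=1: RD_PORT; after: ALU=0 MUL=1 MEM=1 BR=0, R=0, W=0
[6] ALU needs rd=2 wr=1: FU; after: ALU=0 MUL=1 MEM=1 BR=0, R=0, W=0

issued = [0, 2, 4]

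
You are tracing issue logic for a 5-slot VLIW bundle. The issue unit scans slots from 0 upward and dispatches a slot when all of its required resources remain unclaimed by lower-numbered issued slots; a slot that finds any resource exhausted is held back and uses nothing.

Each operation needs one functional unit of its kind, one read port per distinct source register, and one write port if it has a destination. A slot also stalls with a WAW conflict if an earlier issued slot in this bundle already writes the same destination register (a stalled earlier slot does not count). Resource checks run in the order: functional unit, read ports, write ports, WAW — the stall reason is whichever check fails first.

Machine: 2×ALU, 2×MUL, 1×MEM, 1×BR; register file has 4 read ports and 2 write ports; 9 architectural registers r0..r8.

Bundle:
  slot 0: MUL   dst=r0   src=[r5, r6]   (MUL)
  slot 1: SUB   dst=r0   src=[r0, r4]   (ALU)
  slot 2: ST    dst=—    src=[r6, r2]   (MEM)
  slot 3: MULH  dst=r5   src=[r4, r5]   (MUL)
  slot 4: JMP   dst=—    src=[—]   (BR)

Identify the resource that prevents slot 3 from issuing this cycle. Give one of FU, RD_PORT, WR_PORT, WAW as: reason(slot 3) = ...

(0) want 1×MUL +2rd +1wr — yes → AL2|MU1|ME1|BR1|rd2|wr1
(1) want 1×ALU +2rd +1wr — WAW → AL2|MU1|ME1|BR1|rd2|wr1
(2) want 1×MEM +2rd +0wr — yes → AL2|MU1|ME0|BR1|rd0|wr1
(3) want 1×MUL +2rd +1wr — RD_PORT → AL2|MU1|ME0|BR1|rd0|wr1
(4) want 1×BR +0rd +0wr — yes → AL2|MU1|ME0|BR0|rd0|wr1

reason(slot 3) = RD_PORT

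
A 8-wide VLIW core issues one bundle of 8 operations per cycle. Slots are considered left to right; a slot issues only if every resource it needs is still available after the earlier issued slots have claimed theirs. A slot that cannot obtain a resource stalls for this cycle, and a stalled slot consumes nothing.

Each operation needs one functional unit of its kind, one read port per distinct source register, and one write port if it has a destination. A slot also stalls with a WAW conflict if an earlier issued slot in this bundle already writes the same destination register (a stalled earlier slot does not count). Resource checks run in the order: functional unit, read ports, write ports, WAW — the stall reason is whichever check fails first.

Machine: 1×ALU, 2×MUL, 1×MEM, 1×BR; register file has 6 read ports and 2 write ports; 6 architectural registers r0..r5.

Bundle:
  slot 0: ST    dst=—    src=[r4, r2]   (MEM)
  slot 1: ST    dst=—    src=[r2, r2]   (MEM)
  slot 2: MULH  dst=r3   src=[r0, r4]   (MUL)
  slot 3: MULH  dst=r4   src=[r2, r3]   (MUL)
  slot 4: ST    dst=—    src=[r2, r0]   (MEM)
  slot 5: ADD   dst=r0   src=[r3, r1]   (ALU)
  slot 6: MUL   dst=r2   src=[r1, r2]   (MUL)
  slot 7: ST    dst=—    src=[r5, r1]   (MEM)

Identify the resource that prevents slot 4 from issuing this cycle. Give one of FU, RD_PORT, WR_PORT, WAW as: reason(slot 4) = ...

slot 0 (MEM): ISSUE — free A1,Mu2,Ld0,B1 rp4 wp2
slot 1 (MEM): stall FU — free A1,Mu2,Ld0,B1 rp4 wp2
slot 2 (MUL): ISSUE — free A1,Mu1,Ld0,B1 rp2 wp1
slot 3 (MUL): ISSUE — free A1,Mu0,Ld0,B1 rp0 wp0
slot 4 (MEM): stall FU — free A1,Mu0,Ld0,B1 rp0 wp0
slot 5 (ALU): stall RD_PORT — free A1,Mu0,Ld0,B1 rp0 wp0
slot 6 (MUL): stall FU — free A1,Mu0,Ld0,B1 rp0 wp0
slot 7 (MEM): stall FU — free A1,Mu0,Ld0,B1 rp0 wp0

reason(slot 4) = FU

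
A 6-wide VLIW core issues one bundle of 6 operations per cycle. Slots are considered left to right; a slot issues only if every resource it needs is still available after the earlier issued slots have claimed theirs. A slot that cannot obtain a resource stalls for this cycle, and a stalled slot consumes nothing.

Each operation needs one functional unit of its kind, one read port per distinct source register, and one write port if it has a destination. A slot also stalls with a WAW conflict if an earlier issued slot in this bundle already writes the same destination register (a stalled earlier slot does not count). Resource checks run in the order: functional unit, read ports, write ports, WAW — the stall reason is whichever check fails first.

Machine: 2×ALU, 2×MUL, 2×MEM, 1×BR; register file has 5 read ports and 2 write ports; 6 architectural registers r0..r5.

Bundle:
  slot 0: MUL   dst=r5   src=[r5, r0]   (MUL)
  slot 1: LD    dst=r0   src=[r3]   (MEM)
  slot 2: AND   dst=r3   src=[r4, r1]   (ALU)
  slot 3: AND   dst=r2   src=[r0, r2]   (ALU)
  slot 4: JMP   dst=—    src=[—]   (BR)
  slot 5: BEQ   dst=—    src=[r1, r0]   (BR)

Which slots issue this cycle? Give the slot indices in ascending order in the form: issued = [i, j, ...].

issued = [0, 1, 4]

slot 0 (MUL): ISSUE — free A2,Mu1,Ld2,B1 rp3 wp1
slot 1 (MEM): ISSUE — free A2,Mu1,Ld1,B1 rp2 wp0
slot 2 (ALU): stall WR_PORT — free A2,Mu1,Ld1,B1 rp2 wp0
slot 3 (ALU): stall WR_PORT — free A2,Mu1,Ld1,B1 rp2 wp0
slot 4 (BR): ISSUE — free A2,Mu1,Ld1,B0 rp2 wp0
slot 5 (BR): stall FU — free A2,Mu1,Ld1,B0 rp2 wp0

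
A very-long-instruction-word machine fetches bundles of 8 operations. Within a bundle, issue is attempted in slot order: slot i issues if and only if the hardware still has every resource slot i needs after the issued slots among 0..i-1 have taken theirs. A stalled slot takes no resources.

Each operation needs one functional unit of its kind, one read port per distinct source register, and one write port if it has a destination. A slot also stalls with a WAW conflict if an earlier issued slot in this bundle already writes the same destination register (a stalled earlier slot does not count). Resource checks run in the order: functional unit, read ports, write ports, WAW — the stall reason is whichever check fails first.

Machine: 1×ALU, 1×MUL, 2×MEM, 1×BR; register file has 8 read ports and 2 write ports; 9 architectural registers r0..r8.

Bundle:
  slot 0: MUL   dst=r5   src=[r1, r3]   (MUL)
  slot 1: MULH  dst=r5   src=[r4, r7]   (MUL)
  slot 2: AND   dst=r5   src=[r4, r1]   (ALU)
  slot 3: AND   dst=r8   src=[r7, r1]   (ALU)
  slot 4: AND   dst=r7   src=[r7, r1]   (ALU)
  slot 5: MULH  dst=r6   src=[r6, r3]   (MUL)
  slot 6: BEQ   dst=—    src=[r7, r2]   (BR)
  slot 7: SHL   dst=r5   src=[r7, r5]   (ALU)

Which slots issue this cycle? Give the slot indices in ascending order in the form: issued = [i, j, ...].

slot 0 (MUL): ISSUE — free A1,Mu0,Ld2,B1 rp6 wp1
slot 1 (MUL): stall FU — free A1,Mu0,Ld2,B1 rp6 wp1
slot 2 (ALU): stall WAW — free A1,Mu0,Ld2,B1 rp6 wp1
slot 3 (ALU): ISSUE — free A0,Mu0,Ld2,B1 rp4 wp0
slot 4 (ALU): stall FU — free A0,Mu0,Ld2,B1 rp4 wp0
slot 5 (MUL): stall FU — free A0,Mu0,Ld2,B1 rp4 wp0
slot 6 (BR): ISSUE — free A0,Mu0,Ld2,B0 rp2 wp0
slot 7 (ALU): stall FU — free A0,Mu0,Ld2,B0 rp2 wp0

issued = [0, 3, 6]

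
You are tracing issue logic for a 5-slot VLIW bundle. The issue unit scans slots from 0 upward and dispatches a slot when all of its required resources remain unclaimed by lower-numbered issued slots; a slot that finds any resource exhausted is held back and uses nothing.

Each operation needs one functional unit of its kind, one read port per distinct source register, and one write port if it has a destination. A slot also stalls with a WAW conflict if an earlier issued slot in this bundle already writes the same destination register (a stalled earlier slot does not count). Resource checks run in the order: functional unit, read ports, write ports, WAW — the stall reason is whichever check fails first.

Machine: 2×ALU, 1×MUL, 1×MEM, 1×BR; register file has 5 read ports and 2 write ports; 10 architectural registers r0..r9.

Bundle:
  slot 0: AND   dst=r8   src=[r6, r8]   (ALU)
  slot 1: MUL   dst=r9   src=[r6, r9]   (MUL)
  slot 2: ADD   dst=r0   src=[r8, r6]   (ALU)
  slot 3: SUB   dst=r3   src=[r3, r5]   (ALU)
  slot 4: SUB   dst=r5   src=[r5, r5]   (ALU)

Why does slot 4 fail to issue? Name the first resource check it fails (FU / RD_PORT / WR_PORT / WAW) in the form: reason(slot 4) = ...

reason(slot 4) = WR_PORT

slot 0 (ALU): ISSUE — free A1,Mu1,Ld1,B1 rp3 wp1
slot 1 (MUL): ISSUE — free A1,Mu0,Ld1,B1 rp1 wp0
slot 2 (ALU): stall RD_PORT — free A1,Mu0,Ld1,B1 rp1 wp0
slot 3 (ALU): stall RD_PORT — free A1,Mu0,Ld1,B1 rp1 wp0
slot 4 (ALU): stall WR_PORT — free A1,Mu0,Ld1,B1 rp1 wp0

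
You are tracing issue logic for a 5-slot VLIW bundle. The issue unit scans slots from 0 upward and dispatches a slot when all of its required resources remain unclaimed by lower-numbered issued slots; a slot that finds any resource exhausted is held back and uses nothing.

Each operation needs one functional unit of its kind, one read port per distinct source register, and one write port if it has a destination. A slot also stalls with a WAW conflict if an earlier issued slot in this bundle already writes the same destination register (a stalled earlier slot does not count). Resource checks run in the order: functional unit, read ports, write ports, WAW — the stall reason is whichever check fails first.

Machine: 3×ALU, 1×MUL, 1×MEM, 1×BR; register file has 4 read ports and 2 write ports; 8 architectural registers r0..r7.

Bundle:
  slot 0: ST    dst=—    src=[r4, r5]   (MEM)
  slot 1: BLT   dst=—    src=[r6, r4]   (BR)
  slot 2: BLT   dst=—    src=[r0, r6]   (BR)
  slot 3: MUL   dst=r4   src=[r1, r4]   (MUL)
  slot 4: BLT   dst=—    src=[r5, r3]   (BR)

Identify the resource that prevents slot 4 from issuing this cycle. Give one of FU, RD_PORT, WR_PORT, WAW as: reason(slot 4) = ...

reason(slot 4) = FU

(0) want 1×MEM +2rd +0wr — yes → AL3|MU1|ME0|BR1|rd2|wr2
(1) want 1×BR +2rd +0wr — yes → AL3|MU1|ME0|BR0|rd0|wr2
(2) want 1×BR +2rd +0wr — FU → AL3|MU1|ME0|BR0|rd0|wr2
(3) want 1×MUL +2rd +1wr — RD_PORT → AL3|MU1|ME0|BR0|rd0|wr2
(4) want 1×BR +2rd +0wr — FU → AL3|MU1|ME0|BR0|rd0|wr2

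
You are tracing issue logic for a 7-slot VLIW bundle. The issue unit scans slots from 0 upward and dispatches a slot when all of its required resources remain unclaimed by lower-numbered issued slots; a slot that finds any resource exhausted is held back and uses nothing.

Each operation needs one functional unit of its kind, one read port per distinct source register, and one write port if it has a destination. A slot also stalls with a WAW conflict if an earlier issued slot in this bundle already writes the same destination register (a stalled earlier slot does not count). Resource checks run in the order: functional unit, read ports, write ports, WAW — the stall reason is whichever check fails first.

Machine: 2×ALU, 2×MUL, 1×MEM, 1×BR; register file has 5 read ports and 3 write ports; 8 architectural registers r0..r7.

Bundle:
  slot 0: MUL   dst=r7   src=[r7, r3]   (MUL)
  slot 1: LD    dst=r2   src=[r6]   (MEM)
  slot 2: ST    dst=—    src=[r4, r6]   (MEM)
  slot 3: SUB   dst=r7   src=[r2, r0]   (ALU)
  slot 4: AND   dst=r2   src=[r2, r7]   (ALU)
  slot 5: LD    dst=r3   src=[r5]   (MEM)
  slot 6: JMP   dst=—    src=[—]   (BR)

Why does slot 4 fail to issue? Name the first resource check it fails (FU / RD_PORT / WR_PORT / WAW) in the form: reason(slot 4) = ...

reason(slot 4) = WAW

#0 MUL src=r7,r3 dispatched  <A:2 Mu:1 Ld:1 B:1 rd:3 wr:2>
#1 MEM src=r6 dispatched  <A:2 Mu:1 Ld:0 B:1 rd:2 wr:1>
#2 MEM src=r4,r6 held:FU  <A:2 Mu:1 Ld:0 B:1 rd:2 wr:1>
#3 ALU src=r2,r0 held:WAW  <A:2 Mu:1 Ld:0 B:1 rd:2 wr:1>
#4 ALU src=r2,r7 held:WAW  <A:2 Mu:1 Ld:0 B:1 rd:2 wr:1>
#5 MEM src=r5 held:FU  <A:2 Mu:1 Ld:0 B:1 rd:2 wr:1>
#6 BR src=- dispatched  <A:2 Mu:1 Ld:0 B:0 rd:2 wr:1>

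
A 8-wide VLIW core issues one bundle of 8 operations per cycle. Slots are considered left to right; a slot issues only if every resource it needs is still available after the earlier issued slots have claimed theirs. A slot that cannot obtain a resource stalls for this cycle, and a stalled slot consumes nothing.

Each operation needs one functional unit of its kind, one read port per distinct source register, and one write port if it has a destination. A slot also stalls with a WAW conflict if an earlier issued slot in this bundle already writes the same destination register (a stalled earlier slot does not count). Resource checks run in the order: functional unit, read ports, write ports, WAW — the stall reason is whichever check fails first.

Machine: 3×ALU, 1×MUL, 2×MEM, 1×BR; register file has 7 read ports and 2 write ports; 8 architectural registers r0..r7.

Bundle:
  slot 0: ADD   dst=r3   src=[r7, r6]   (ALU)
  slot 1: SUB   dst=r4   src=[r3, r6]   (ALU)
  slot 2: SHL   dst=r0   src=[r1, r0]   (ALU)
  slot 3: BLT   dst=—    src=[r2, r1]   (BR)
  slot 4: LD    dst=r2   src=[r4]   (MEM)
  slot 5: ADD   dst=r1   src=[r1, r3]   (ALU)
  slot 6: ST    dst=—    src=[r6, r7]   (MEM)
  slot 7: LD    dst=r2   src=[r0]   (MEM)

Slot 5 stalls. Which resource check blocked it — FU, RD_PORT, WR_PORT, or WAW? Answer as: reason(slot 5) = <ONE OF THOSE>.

[0] ALU needs rd=2 wr=1: ok; after: ALU=2 MUL=1 MEM=2 BR=1, R=5, W=1
[1] ALU needs rd=2 wr=1: ok; after: ALU=1 MUL=1 MEM=2 BR=1, R=3, W=0
[2] ALU needs rd=2 wr=1: WR_PORT; after: ALU=1 MUL=1 MEM=2 BR=1, R=3, W=0
[3] BR needs rd=2 wr=0: ok; after: ALU=1 MUL=1 MEM=2 BR=0, R=1, W=0
[4] MEM needs rd=1 wr=1: WR_PORT; after: ALU=1 MUL=1 MEM=2 BR=0, R=1, W=0
[5] ALU needs rd=2 wr=1: RD_PORT; after: ALU=1 MUL=1 MEM=2 BR=0, R=1, W=0
[6] MEM needs rd=2 wr=0: RD_PORT; after: ALU=1 MUL=1 MEM=2 BR=0, R=1, W=0
[7] MEM needs rd=1 wr=1: WR_PORT; after: ALU=1 MUL=1 MEM=2 BR=0, R=1, W=0

reason(slot 5) = RD_PORT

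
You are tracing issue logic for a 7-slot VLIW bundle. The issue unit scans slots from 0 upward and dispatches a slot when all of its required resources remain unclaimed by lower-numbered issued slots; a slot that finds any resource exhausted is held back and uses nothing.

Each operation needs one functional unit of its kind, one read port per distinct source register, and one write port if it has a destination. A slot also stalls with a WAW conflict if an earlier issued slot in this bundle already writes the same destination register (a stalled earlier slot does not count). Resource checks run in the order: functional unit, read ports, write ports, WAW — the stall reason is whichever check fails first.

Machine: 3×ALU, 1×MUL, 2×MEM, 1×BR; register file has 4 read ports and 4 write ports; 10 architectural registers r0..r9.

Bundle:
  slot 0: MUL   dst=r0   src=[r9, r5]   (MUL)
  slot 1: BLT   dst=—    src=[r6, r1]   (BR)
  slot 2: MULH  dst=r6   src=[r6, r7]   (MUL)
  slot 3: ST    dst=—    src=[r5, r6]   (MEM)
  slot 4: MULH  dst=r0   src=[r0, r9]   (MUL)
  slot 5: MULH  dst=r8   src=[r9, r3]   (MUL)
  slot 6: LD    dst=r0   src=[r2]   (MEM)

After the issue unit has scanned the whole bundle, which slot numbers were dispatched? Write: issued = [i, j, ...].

issued = [0, 1]

slot 0 (MUL): ISSUE — free A3,Mu0,Ld2,B1 rp2 wp3
slot 1 (BR): ISSUE — free A3,Mu0,Ld2,B0 rp0 wp3
slot 2 (MUL): stall FU — free A3,Mu0,Ld2,B0 rp0 wp3
slot 3 (MEM): stall RD_PORT — free A3,Mu0,Ld2,B0 rp0 wp3
slot 4 (MUL): stall FU — free A3,Mu0,Ld2,B0 rp0 wp3
slot 5 (MUL): stall FU — free A3,Mu0,Ld2,B0 rp0 wp3
slot 6 (MEM): stall RD_PORT — free A3,Mu0,Ld2,B0 rp0 wp3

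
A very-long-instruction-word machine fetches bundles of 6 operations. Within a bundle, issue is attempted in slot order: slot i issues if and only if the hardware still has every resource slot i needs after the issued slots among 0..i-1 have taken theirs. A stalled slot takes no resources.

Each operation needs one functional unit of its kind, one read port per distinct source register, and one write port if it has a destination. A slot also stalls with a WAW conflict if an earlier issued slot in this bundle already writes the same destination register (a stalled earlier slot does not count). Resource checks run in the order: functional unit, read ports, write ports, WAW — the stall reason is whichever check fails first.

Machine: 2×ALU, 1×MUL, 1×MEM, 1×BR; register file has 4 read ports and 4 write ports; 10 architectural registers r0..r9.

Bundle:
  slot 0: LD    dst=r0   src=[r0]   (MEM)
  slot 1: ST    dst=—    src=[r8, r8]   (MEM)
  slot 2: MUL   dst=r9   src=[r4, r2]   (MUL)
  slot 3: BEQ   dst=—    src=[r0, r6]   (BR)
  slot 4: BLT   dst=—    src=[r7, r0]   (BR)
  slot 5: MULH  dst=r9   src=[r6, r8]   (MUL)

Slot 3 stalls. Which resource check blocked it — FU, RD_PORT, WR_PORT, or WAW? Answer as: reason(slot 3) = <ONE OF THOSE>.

  0. MEM→r0 ⇒ go  {2A/1Mu/0Ld/1B | 3r 3w}
  1. MEM ⇒ no(FU)  {2A/1Mu/0Ld/1B | 3r 3w}
  2. MUL→r9 ⇒ go  {2A/0Mu/0Ld/1B | 1r 2w}
  3. BR ⇒ no(RD_PORT)  {2A/0Mu/0Ld/1B | 1r 2w}
  4. BR ⇒ no(RD_PORT)  {2A/0Mu/0Ld/1B | 1r 2w}
  5. MUL→r9 ⇒ no(FU)  {2A/0Mu/0Ld/1B | 1r 2w}

reason(slot 3) = RD_PORT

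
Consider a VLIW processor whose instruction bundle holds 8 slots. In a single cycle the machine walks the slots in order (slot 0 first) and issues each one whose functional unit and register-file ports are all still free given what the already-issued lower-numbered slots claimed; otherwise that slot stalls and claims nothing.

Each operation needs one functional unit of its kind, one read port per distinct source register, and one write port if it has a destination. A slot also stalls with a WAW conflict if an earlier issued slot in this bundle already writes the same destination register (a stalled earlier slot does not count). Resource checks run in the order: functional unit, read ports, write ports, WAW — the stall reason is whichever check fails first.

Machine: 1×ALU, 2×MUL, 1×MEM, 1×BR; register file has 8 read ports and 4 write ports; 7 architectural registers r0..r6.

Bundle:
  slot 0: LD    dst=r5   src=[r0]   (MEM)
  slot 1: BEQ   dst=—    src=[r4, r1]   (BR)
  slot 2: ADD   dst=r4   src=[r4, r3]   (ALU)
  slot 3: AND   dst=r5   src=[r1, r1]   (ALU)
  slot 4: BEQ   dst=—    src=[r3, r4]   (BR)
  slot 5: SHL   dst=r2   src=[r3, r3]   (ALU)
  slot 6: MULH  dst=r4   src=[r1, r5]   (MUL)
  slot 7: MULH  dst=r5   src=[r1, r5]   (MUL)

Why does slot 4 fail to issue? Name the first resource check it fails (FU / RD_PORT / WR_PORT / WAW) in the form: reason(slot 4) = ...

reason(slot 4) = FU

  0. MEM→r5 ⇒ go  {1A/2Mu/0Ld/1B | 7r 3w}
  1. BR ⇒ go  {1A/2Mu/0Ld/0B | 5r 3w}
  2. ALU→r4 ⇒ go  {0A/2Mu/0Ld/0B | 3r 2w}
  3. ALU→r5 ⇒ no(FU)  {0A/2Mu/0Ld/0B | 3r 2w}
  4. BR ⇒ no(FU)  {0A/2Mu/0Ld/0B | 3r 2w}
  5. ALU→r2 ⇒ no(FU)  {0A/2Mu/0Ld/0B | 3r 2w}
  6. MUL→r4 ⇒ no(WAW)  {0A/2Mu/0Ld/0B | 3r 2w}
  7. MUL→r5 ⇒ no(WAW)  {0A/2Mu/0Ld/0B | 3r 2w}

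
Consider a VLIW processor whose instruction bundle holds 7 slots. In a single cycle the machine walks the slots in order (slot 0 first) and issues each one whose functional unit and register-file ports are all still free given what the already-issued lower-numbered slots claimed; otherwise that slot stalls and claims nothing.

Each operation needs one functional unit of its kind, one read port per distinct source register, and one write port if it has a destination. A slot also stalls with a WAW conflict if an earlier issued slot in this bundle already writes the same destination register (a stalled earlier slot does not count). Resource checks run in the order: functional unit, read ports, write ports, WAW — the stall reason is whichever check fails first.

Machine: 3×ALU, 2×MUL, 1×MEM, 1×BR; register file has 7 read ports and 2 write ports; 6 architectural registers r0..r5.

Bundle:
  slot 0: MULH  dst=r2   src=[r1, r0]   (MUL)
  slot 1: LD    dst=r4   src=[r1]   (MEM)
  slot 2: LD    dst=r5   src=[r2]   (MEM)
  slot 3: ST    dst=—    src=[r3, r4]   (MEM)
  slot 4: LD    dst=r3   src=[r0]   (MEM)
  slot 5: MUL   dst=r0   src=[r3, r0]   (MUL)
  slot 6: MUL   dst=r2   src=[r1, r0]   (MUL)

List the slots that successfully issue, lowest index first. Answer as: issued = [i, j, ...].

issued = [0, 1]

slot 0 (MUL): ISSUE — free A3,Mu1,Ld1,B1 rp5 wp1
slot 1 (MEM): ISSUE — free A3,Mu1,Ld0,B1 rp4 wp0
slot 2 (MEM): stall FU — free A3,Mu1,Ld0,B1 rp4 wp0
slot 3 (MEM): stall FU — free A3,Mu1,Ld0,B1 rp4 wp0
slot 4 (MEM): stall FU — free A3,Mu1,Ld0,B1 rp4 wp0
slot 5 (MUL): stall WR_PORT — free A3,Mu1,Ld0,B1 rp4 wp0
slot 6 (MUL): stall WR_PORT — free A3,Mu1,Ld0,B1 rp4 wp0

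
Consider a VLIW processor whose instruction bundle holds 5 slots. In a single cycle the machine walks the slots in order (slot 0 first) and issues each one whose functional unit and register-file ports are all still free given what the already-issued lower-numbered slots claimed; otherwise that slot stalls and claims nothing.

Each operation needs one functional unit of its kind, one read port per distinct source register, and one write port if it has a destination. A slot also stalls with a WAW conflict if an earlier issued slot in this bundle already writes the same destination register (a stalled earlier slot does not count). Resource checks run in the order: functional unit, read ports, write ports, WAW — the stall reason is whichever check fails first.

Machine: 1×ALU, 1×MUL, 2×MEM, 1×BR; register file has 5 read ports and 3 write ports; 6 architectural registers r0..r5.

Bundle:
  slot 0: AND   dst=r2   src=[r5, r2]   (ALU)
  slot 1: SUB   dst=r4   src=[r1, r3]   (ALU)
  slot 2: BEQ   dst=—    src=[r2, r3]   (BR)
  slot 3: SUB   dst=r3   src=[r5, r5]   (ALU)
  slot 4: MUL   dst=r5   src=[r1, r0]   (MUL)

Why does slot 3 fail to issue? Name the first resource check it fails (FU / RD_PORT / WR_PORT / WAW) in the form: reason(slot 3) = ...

  0. ALU→r2 ⇒ go  {0A/1Mu/2Ld/1B | 3r 2w}
  1. ALU→r4 ⇒ no(FU)  {0A/1Mu/2Ld/1B | 3r 2w}
  2. BR ⇒ go  {0A/1Mu/2Ld/0B | 1r 2w}
  3. ALU→r3 ⇒ no(FU)  {0A/1Mu/2Ld/0B | 1r 2w}
  4. MUL→r5 ⇒ no(RD_PORT)  {0A/1Mu/2Ld/0B | 1r 2w}

reason(slot 3) = FU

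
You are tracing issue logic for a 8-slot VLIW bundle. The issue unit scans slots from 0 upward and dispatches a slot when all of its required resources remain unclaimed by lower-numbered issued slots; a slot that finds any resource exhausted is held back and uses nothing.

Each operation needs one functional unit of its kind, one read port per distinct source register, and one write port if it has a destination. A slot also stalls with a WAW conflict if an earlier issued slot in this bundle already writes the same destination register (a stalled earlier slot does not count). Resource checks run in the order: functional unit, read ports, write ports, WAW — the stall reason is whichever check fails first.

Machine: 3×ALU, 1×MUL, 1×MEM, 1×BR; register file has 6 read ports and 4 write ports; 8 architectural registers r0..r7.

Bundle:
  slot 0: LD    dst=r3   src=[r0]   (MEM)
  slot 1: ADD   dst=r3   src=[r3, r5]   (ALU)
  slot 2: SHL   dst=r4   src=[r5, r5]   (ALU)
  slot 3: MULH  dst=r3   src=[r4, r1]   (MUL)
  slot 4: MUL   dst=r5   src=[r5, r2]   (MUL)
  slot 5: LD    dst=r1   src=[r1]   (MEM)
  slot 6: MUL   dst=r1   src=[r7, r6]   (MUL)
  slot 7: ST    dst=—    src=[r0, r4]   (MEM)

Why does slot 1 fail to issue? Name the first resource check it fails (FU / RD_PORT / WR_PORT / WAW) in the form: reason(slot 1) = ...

[0] MEM needs rd=1 wr=1: ok; after: ALU=3 MUL=1 MEM=0 BR=1, R=5, W=3
[1] ALU needs rd=2 wr=1: WAW; after: ALU=3 MUL=1 MEM=0 BR=1, R=5, W=3
[2] ALU needs rd=1 wr=1: ok; after: ALU=2 MUL=1 MEM=0 BR=1, R=4, W=2
[3] MUL needs rd=2 wr=1: WAW; after: ALU=2 MUL=1 MEM=0 BR=1, R=4, W=2
[4] MUL needs rd=2 wr=1: ok; after: ALU=2 MUL=0 MEM=0 BR=1, R=2, W=1
[5] MEM needs rd=1 wr=1: FU; after: ALU=2 MUL=0 MEM=0 BR=1, R=2, W=1
[6] MUL needs rd=2 wr=1: FU; after: ALU=2 MUL=0 MEM=0 BR=1, R=2, W=1
[7] MEM needs rd=2 wr=0: FU; after: ALU=2 MUL=0 MEM=0 BR=1, R=2, W=1

reason(slot 1) = WAW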